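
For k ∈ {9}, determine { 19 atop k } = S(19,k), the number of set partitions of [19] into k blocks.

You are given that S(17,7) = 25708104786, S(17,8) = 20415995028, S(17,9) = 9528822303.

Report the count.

1144614626805

@18  (18,8):20415995028·8+25708104786→189036065010, (18,9):9528822303·9+20415995028→106175395755
@19  (19,9):106175395755·9+189036065010→1144614626805
Read S(19,9) = 1144614626805.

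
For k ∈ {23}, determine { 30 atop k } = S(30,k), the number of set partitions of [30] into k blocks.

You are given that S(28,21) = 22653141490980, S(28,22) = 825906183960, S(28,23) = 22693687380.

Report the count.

71823880393200

[29] T[29,22]:22*825906183960+22653141490980=40823077538100 · T[29,23]:23*22693687380+825906183960=1347860993700
[30] T[30,23]:23*1347860993700+40823077538100=71823880393200
Read S(30,23) = 71823880393200.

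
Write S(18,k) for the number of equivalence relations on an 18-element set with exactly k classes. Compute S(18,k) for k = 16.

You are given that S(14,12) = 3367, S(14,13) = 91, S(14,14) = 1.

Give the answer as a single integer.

9996

i=15: T(15,13)=3367+13·91=4550 | T(15,14)=91+14·1=105 | T(15,15)=1+15·0=1
i=16: T(16,14)=4550+14·105=6020 | T(16,15)=105+15·1=120 | T(16,16)=1+16·0=1
i=17: T(17,15)=6020+15·120=7820 | T(17,16)=120+16·1=136
i=18: T(18,16)=7820+16·136=9996
Read S(18,16) = 9996.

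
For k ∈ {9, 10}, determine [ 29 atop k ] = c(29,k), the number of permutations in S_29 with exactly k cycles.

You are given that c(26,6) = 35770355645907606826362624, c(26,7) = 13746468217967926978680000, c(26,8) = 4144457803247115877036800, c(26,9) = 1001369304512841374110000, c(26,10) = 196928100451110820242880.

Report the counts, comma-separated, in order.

29891934088703915048808047424, 6409259592413089839517170080

[27] T[27,7]:26*13746468217967926978680000+35770355645907606826362624=393178529313073708272042624 · T[27,8]:26*4144457803247115877036800+13746468217967926978680000=121502371102392939781636800 · T[27,9]:26*1001369304512841374110000+4144457803247115877036800=30180059720580991603896800 · T[27,10]:26*196928100451110820242880+1001369304512841374110000=6121499916241722700424880
[28] T[28,8]:27*121502371102392939781636800+393178529313073708272042624=3673742549077683082376236224 · T[28,9]:27*30180059720580991603896800+121502371102392939781636800=936363983558079713086850400 · T[28,10]:27*6121499916241722700424880+30180059720580991603896800=195460557459107504515368560
[29] T[29,9]:28*936363983558079713086850400+3673742549077683082376236224=29891934088703915048808047424 · T[29,10]:28*195460557459107504515368560+936363983558079713086850400=6409259592413089839517170080
Read c(29,9) = 29891934088703915048808047424, c(29,10) = 6409259592413089839517170080.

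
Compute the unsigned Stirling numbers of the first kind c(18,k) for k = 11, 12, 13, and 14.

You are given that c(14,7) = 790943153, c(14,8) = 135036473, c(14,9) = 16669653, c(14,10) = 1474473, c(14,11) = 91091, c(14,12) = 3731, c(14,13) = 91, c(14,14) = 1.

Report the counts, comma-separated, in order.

60202693980, 4853222764, 299650806, 13896582

row 15: T[15][8]=14·135036473+790943153=2681453775  T[15][9]=14·16669653+135036473=368411615  T[15][10]=14·1474473+16669653=37312275  T[15][11]=14·91091+1474473=2749747  T[15][12]=14·3731+91091=143325  T[15][13]=14·91+3731=5005  T[15][14]=14·1+91=105
row 16: T[16][9]=15·368411615+2681453775=8207628000  T[16][10]=15·37312275+368411615=928095740  T[16][11]=15·2749747+37312275=78558480  T[16][12]=15·143325+2749747=4899622  T[16][13]=15·5005+143325=218400  T[16][14]=15·105+5005=6580
row 17: T[17][10]=16·928095740+8207628000=23057159840  T[17][11]=16·78558480+928095740=2185031420  T[17][12]=16·4899622+78558480=156952432  T[17][13]=16·218400+4899622=8394022  T[17][14]=16·6580+218400=323680
row 18: T[18][11]=17·2185031420+23057159840=60202693980  T[18][12]=17·156952432+2185031420=4853222764  T[18][13]=17·8394022+156952432=299650806  T[18][14]=17·323680+8394022=13896582
Read c(18,11) = 60202693980, c(18,12) = 4853222764, c(18,13) = 299650806, c(18,14) = 13896582.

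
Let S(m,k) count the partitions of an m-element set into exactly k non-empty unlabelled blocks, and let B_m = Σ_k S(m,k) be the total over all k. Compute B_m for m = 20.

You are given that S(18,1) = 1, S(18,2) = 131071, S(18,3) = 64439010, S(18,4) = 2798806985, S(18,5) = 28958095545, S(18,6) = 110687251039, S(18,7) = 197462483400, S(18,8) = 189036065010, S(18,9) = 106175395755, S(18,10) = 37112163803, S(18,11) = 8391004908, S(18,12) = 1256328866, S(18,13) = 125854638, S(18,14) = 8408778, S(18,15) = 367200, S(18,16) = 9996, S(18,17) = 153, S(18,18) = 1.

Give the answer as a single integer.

51724158235372

@19  (19,1):1·1+0→1, (19,2):131071·2+1→262143, (19,3):64439010·3+131071→193448101, (19,4):2798806985·4+64439010→11259666950, (19,5):28958095545·5+2798806985→147589284710, (19,6):110687251039·6+28958095545→693081601779, (19,7):197462483400·7+110687251039→1492924634839, (19,8):189036065010·8+197462483400→1709751003480, (19,9):106175395755·9+189036065010→1144614626805, (19,10):37112163803·10+106175395755→477297033785, (19,11):8391004908·11+37112163803→129413217791, (19,12):1256328866·12+8391004908→23466951300, (19,13):125854638·13+1256328866→2892439160, (19,14):8408778·14+125854638→243577530, (19,15):367200·15+8408778→13916778, (19,16):9996·16+367200→527136, (19,17):153·17+9996→12597, (19,18):1·18+153→171, (19,19):0·19+1→1
@20  (20,1):1·1+0→1, (20,2):262143·2+1→524287, (20,3):193448101·3+262143→580606446, (20,4):11259666950·4+193448101→45232115901, (20,5):147589284710·5+11259666950→749206090500, (20,6):693081601779·6+147589284710→4306078895384, (20,7):1492924634839·7+693081601779→11143554045652, (20,8):1709751003480·8+1492924634839→15170932662679, (20,9):1144614626805·9+1709751003480→12011282644725, (20,10):477297033785·10+1144614626805→5917584964655, (20,11):129413217791·11+477297033785→1900842429486, (20,12):23466951300·12+129413217791→411016633391, (20,13):2892439160·13+23466951300→61068660380, (20,14):243577530·14+2892439160→6302524580, (20,15):13916778·15+243577530→452329200, (20,16):527136·16+13916778→22350954, (20,17):12597·17+527136→741285, (20,18):171·18+12597→15675, (20,19):1·19+171→190, (20,20):0·20+1→1
B_20 = ΣS(20,k) = 1+524287+580606446+45232115901+749206090500+4306078895384+11143554045652+15170932662679+12011282644725+5917584964655+1900842429486+411016633391+61068660380+6302524580+452329200+22350954+741285+15675+190+1 = 51724158235372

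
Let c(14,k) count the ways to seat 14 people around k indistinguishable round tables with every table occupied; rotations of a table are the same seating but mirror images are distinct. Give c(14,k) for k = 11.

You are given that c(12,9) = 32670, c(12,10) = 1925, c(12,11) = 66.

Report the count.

91091

row 13: T[13][10]=12·1925+32670=55770  T[13][11]=12·66+1925=2717
row 14: T[14][11]=13·2717+55770=91091
Read c(14,11) = 91091.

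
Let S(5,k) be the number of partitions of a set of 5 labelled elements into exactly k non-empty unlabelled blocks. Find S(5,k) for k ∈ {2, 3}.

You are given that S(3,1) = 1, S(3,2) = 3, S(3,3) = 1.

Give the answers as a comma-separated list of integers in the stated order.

[4] T[4,1]:1*1+0=1 · T[4,2]:2*3+1=7 · T[4,3]:3*1+3=6
[5] T[5,2]:2*7+1=15 · T[5,3]:3*6+7=25
Read S(5,2) = 15, S(5,3) = 25.

15, 25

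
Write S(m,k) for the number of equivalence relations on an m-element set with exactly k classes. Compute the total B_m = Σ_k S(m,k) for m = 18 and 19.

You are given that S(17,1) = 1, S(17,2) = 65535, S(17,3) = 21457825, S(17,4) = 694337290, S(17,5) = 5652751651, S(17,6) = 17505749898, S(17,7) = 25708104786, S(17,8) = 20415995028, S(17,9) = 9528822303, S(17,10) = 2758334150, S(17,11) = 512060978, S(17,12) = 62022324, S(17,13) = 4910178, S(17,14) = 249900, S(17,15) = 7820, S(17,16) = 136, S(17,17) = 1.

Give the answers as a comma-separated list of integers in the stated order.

r18: T_18,1=1×1+0=1; T_18,2=2×65535+1=131071; T_18,3=3×21457825+65535=64439010; T_18,4=4×694337290+21457825=2798806985; T_18,5=5×5652751651+694337290=28958095545; T_18,6=6×17505749898+5652751651=110687251039; T_18,7=7×25708104786+17505749898=197462483400; T_18,8=8×20415995028+25708104786=189036065010; T_18,9=9×9528822303+20415995028=106175395755; T_18,10=10×2758334150+9528822303=37112163803; T_18,11=11×512060978+2758334150=8391004908; T_18,12=12×62022324+512060978=1256328866; T_18,13=13×4910178+62022324=125854638; T_18,14=14×249900+4910178=8408778; T_18,15=15×7820+249900=367200; T_18,16=16×136+7820=9996; T_18,17=17×1+136=153; T_18,18=18×0+1=1
r19: T_19,1=1×1+0=1; T_19,2=2×131071+1=262143; T_19,3=3×64439010+131071=193448101; T_19,4=4×2798806985+64439010=11259666950; T_19,5=5×28958095545+2798806985=147589284710; T_19,6=6×110687251039+28958095545=693081601779; T_19,7=7×197462483400+110687251039=1492924634839; T_19,8=8×189036065010+197462483400=1709751003480; T_19,9=9×106175395755+189036065010=1144614626805; T_19,10=10×37112163803+106175395755=477297033785; T_19,11=11×8391004908+37112163803=129413217791; T_19,12=12×1256328866+8391004908=23466951300; T_19,13=13×125854638+1256328866=2892439160; T_19,14=14×8408778+125854638=243577530; T_19,15=15×367200+8408778=13916778; T_19,16=16×9996+367200=527136; T_19,17=17×153+9996=12597; T_19,18=18×1+153=171; T_19,19=19×0+1=1
B_18 = ΣS(18,k) = 1+131071+64439010+2798806985+28958095545+110687251039+197462483400+189036065010+106175395755+37112163803+8391004908+1256328866+125854638+8408778+367200+9996+153+1 = 682076806159
B_19 = ΣS(19,k) = 1+262143+193448101+11259666950+147589284710+693081601779+1492924634839+1709751003480+1144614626805+477297033785+129413217791+23466951300+2892439160+243577530+13916778+527136+12597+171+1 = 5832742205057

682076806159, 5832742205057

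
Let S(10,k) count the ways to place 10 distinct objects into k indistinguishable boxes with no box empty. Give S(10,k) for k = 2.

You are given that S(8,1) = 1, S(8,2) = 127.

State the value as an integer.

r9: T_9,1=1×1+0=1; T_9,2=2×127+1=255
r10: T_10,2=2×255+1=511
Read S(10,2) = 511.

511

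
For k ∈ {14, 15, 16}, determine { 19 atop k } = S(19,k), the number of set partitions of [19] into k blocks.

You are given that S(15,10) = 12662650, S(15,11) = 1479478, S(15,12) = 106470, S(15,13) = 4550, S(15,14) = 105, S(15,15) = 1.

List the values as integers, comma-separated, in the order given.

[16] T[16,11]:11*1479478+12662650=28936908 · T[16,12]:12*106470+1479478=2757118 · T[16,13]:13*4550+106470=165620 · T[16,14]:14*105+4550=6020 · T[16,15]:15*1+105=120 · T[16,16]:16*0+1=1
[17] T[17,12]:12*2757118+28936908=62022324 · T[17,13]:13*165620+2757118=4910178 · T[17,14]:14*6020+165620=249900 · T[17,15]:15*120+6020=7820 · T[17,16]:16*1+120=136
[18] T[18,13]:13*4910178+62022324=125854638 · T[18,14]:14*249900+4910178=8408778 · T[18,15]:15*7820+249900=367200 · T[18,16]:16*136+7820=9996
[19] T[19,14]:14*8408778+125854638=243577530 · T[19,15]:15*367200+8408778=13916778 · T[19,16]:16*9996+367200=527136
Read S(19,14) = 243577530, S(19,15) = 13916778, S(19,16) = 527136.

243577530, 13916778, 527136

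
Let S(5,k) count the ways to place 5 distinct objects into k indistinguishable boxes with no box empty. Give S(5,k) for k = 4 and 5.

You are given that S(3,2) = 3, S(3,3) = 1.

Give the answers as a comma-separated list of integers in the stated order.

10, 1

r4: T_4,3=3×1+3=6; T_4,4=4×0+1=1
r5: T_5,4=4×1+6=10; T_5,5=5×0+1=1
Read S(5,4) = 10, S(5,5) = 1.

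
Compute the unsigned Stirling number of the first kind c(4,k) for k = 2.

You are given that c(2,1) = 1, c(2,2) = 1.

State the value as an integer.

r3: T_3,1=2×1+0=2; T_3,2=2×1+1=3
r4: T_4,2=3×3+2=11
Read c(4,2) = 11.

11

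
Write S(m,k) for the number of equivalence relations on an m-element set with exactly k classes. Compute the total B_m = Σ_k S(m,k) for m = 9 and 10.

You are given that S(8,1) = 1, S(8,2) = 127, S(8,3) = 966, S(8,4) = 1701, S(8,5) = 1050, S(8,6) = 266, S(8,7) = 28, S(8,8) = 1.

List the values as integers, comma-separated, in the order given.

r9: T_9,1=1×1+0=1; T_9,2=2×127+1=255; T_9,3=3×966+127=3025; T_9,4=4×1701+966=7770; T_9,5=5×1050+1701=6951; T_9,6=6×266+1050=2646; T_9,7=7×28+266=462; T_9,8=8×1+28=36; T_9,9=9×0+1=1
r10: T_10,1=1×1+0=1; T_10,2=2×255+1=511; T_10,3=3×3025+255=9330; T_10,4=4×7770+3025=34105; T_10,5=5×6951+7770=42525; T_10,6=6×2646+6951=22827; T_10,7=7×462+2646=5880; T_10,8=8×36+462=750; T_10,9=9×1+36=45; T_10,10=10×0+1=1
B_9 = ΣS(9,k) = 1+255+3025+7770+6951+2646+462+36+1 = 21147
B_10 = ΣS(10,k) = 1+511+9330+34105+42525+22827+5880+750+45+1 = 115975

21147, 115975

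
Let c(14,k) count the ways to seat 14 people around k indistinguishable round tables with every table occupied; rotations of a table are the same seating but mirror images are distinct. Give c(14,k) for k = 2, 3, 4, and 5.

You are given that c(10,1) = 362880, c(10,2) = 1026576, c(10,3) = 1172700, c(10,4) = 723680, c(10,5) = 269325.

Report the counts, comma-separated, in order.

i=11: T(11,1)=0+10·362880=3628800 | T(11,2)=362880+10·1026576=10628640 | T(11,3)=1026576+10·1172700=12753576 | T(11,4)=1172700+10·723680=8409500 | T(11,5)=723680+10·269325=3416930
i=12: T(12,1)=0+11·3628800=39916800 | T(12,2)=3628800+11·10628640=120543840 | T(12,3)=10628640+11·12753576=150917976 | T(12,4)=12753576+11·8409500=105258076 | T(12,5)=8409500+11·3416930=45995730
i=13: T(13,1)=0+12·39916800=479001600 | T(13,2)=39916800+12·120543840=1486442880 | T(13,3)=120543840+12·150917976=1931559552 | T(13,4)=150917976+12·105258076=1414014888 | T(13,5)=105258076+12·45995730=657206836
i=14: T(14,2)=479001600+13·1486442880=19802759040 | T(14,3)=1486442880+13·1931559552=26596717056 | T(14,4)=1931559552+13·1414014888=20313753096 | T(14,5)=1414014888+13·657206836=9957703756
Read c(14,2) = 19802759040, c(14,3) = 26596717056, c(14,4) = 20313753096, c(14,5) = 9957703756.

19802759040, 26596717056, 20313753096, 9957703756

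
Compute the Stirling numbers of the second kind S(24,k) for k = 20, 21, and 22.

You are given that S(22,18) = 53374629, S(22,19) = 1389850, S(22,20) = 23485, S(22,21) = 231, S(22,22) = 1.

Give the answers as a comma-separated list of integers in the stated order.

116972779, 2454606, 33902

r23: T_23,19=19×1389850+53374629=79781779; T_23,20=20×23485+1389850=1859550; T_23,21=21×231+23485=28336; T_23,22=22×1+231=253
r24: T_24,20=20×1859550+79781779=116972779; T_24,21=21×28336+1859550=2454606; T_24,22=22×253+28336=33902
Read S(24,20) = 116972779, S(24,21) = 2454606, S(24,22) = 33902.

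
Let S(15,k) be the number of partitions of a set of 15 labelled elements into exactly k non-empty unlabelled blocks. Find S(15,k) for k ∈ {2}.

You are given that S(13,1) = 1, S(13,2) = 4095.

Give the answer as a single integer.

16383

[14] T[14,1]:1*1+0=1 · T[14,2]:2*4095+1=8191
[15] T[15,2]:2*8191+1=16383
Read S(15,2) = 16383.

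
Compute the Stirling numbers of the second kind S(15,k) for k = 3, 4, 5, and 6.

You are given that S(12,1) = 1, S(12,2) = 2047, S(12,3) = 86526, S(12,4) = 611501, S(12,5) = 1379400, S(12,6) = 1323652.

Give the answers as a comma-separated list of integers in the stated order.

row 13: T[13][1]=1·1+0=1  T[13][2]=2·2047+1=4095  T[13][3]=3·86526+2047=261625  T[13][4]=4·611501+86526=2532530  T[13][5]=5·1379400+611501=7508501  T[13][6]=6·1323652+1379400=9321312
row 14: T[14][2]=2·4095+1=8191  T[14][3]=3·261625+4095=788970  T[14][4]=4·2532530+261625=10391745  T[14][5]=5·7508501+2532530=40075035  T[14][6]=6·9321312+7508501=63436373
row 15: T[15][3]=3·788970+8191=2375101  T[15][4]=4·10391745+788970=42355950  T[15][5]=5·40075035+10391745=210766920  T[15][6]=6·63436373+40075035=420693273
Read S(15,3) = 2375101, S(15,4) = 42355950, S(15,5) = 210766920, S(15,6) = 420693273.

2375101, 42355950, 210766920, 420693273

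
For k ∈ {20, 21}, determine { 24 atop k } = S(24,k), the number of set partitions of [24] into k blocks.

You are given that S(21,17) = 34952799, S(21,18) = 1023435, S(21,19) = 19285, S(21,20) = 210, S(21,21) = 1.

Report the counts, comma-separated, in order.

i=22: T(22,18)=34952799+18·1023435=53374629 | T(22,19)=1023435+19·19285=1389850 | T(22,20)=19285+20·210=23485 | T(22,21)=210+21·1=231
i=23: T(23,19)=53374629+19·1389850=79781779 | T(23,20)=1389850+20·23485=1859550 | T(23,21)=23485+21·231=28336
i=24: T(24,20)=79781779+20·1859550=116972779 | T(24,21)=1859550+21·28336=2454606
Read S(24,20) = 116972779, S(24,21) = 2454606.

116972779, 2454606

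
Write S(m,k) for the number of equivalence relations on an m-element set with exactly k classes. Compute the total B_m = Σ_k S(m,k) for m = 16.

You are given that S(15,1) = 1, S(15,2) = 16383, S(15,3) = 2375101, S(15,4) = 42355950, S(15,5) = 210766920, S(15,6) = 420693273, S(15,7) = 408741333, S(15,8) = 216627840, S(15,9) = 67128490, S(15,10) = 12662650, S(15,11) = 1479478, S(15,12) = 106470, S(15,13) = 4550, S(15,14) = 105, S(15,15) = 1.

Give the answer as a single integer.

i=16: T(16,1)=0+1·1=1 | T(16,2)=1+2·16383=32767 | T(16,3)=16383+3·2375101=7141686 | T(16,4)=2375101+4·42355950=171798901 | T(16,5)=42355950+5·210766920=1096190550 | T(16,6)=210766920+6·420693273=2734926558 | T(16,7)=420693273+7·408741333=3281882604 | T(16,8)=408741333+8·216627840=2141764053 | T(16,9)=216627840+9·67128490=820784250 | T(16,10)=67128490+10·12662650=193754990 | T(16,11)=12662650+11·1479478=28936908 | T(16,12)=1479478+12·106470=2757118 | T(16,13)=106470+13·4550=165620 | T(16,14)=4550+14·105=6020 | T(16,15)=105+15·1=120 | T(16,16)=1+16·0=1
B_16 = ΣS(16,k) = 1+32767+7141686+171798901+1096190550+2734926558+3281882604+2141764053+820784250+193754990+28936908+2757118+165620+6020+120+1 = 10480142147

10480142147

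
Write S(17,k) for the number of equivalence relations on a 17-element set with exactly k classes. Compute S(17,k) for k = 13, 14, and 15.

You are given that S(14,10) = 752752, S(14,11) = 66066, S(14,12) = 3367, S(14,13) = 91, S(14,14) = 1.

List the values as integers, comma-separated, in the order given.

@15  (15,11):66066·11+752752→1479478, (15,12):3367·12+66066→106470, (15,13):91·13+3367→4550, (15,14):1·14+91→105, (15,15):0·15+1→1
@16  (16,12):106470·12+1479478→2757118, (16,13):4550·13+106470→165620, (16,14):105·14+4550→6020, (16,15):1·15+105→120
@17  (17,13):165620·13+2757118→4910178, (17,14):6020·14+165620→249900, (17,15):120·15+6020→7820
Read S(17,13) = 4910178, S(17,14) = 249900, S(17,15) = 7820.

4910178, 249900, 7820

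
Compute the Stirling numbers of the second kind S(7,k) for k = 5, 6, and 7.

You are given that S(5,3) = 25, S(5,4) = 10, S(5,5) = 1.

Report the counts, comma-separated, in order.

140, 21, 1

i=6: T(6,4)=25+4·10=65 | T(6,5)=10+5·1=15 | T(6,6)=1+6·0=1
i=7: T(7,5)=65+5·15=140 | T(7,6)=15+6·1=21 | T(7,7)=1+7·0=1
Read S(7,5) = 140, S(7,6) = 21, S(7,7) = 1.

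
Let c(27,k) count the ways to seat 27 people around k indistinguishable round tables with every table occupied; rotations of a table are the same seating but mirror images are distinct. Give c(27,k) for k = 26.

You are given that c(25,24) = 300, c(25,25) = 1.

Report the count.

row 26: T[26][25]=25·1+300=325  T[26][26]=25·0+1=1
row 27: T[27][26]=26·1+325=351
Read c(27,26) = 351.

351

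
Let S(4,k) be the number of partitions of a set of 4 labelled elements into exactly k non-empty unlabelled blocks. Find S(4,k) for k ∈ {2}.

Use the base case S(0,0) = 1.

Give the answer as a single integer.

row 1: T[1][1]=1·0+1=1
row 2: T[2][1]=1·1+0=1  T[2][2]=2·0+1=1
row 3: T[3][1]=1·1+0=1  T[3][2]=2·1+1=3
row 4: T[4][2]=2·3+1=7
Read S(4,2) = 7.

7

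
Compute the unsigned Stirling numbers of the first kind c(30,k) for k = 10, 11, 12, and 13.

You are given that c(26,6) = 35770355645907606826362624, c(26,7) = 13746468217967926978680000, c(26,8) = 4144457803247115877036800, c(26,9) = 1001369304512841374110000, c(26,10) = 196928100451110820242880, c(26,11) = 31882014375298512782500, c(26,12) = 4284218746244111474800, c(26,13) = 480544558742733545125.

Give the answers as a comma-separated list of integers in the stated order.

i=27: T(27,7)=35770355645907606826362624+26·13746468217967926978680000=393178529313073708272042624 | T(27,8)=13746468217967926978680000+26·4144457803247115877036800=121502371102392939781636800 | T(27,9)=4144457803247115877036800+26·1001369304512841374110000=30180059720580991603896800 | T(27,10)=1001369304512841374110000+26·196928100451110820242880=6121499916241722700424880 | T(27,11)=196928100451110820242880+26·31882014375298512782500=1025860474208872152587880 | T(27,12)=31882014375298512782500+26·4284218746244111474800=143271701777645411127300 | T(27,13)=4284218746244111474800+26·480544558742733545125=16778377273555183648050
i=28: T(28,8)=393178529313073708272042624+27·121502371102392939781636800=3673742549077683082376236224 | T(28,9)=121502371102392939781636800+27·30180059720580991603896800=936363983558079713086850400 | T(28,10)=30180059720580991603896800+27·6121499916241722700424880=195460557459107504515368560 | T(28,11)=6121499916241722700424880+27·1025860474208872152587880=33819732719881270820297640 | T(28,12)=1025860474208872152587880+27·143271701777645411127300=4894196422205298253024980 | T(28,13)=143271701777645411127300+27·16778377273555183648050=596287888163635369624650
i=29: T(29,9)=3673742549077683082376236224+28·936363983558079713086850400=29891934088703915048808047424 | T(29,10)=936363983558079713086850400+28·195460557459107504515368560=6409259592413089839517170080 | T(29,11)=195460557459107504515368560+28·33819732719881270820297640=1142413073615783087483702480 | T(29,12)=33819732719881270820297640+28·4894196422205298253024980=170857232541629621904997080 | T(29,13)=4894196422205298253024980+28·596287888163635369624650=21590257290787088602515180
i=30: T(30,10)=29891934088703915048808047424+29·6409259592413089839517170080=215760462268683520394805979744 | T(30,11)=6409259592413089839517170080+29·1142413073615783087483702480=39539238727270799376544542000 | T(30,12)=1142413073615783087483702480+29·170857232541629621904997080=6097272817323042122728617800 | T(30,13)=170857232541629621904997080+29·21590257290787088602515180=796974693974455191377937300
Read c(30,10) = 215760462268683520394805979744, c(30,11) = 39539238727270799376544542000, c(30,12) = 6097272817323042122728617800, c(30,13) = 796974693974455191377937300.

215760462268683520394805979744, 39539238727270799376544542000, 6097272817323042122728617800, 796974693974455191377937300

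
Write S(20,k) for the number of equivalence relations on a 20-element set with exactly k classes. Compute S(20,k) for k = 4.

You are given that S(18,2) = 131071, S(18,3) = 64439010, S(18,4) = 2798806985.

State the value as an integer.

45232115901

@19  (19,3):64439010·3+131071→193448101, (19,4):2798806985·4+64439010→11259666950
@20  (20,4):11259666950·4+193448101→45232115901
Read S(20,4) = 45232115901.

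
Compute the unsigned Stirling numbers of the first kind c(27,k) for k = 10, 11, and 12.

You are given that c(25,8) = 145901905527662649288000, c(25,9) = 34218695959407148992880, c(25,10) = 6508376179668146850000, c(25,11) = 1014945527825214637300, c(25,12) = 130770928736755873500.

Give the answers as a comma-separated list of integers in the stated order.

@26  (26,9):34218695959407148992880·25+145901905527662649288000→1001369304512841374110000, (26,10):6508376179668146850000·25+34218695959407148992880→196928100451110820242880, (26,11):1014945527825214637300·25+6508376179668146850000→31882014375298512782500, (26,12):130770928736755873500·25+1014945527825214637300→4284218746244111474800
@27  (27,10):196928100451110820242880·26+1001369304512841374110000→6121499916241722700424880, (27,11):31882014375298512782500·26+196928100451110820242880→1025860474208872152587880, (27,12):4284218746244111474800·26+31882014375298512782500→143271701777645411127300
Read c(27,10) = 6121499916241722700424880, c(27,11) = 1025860474208872152587880, c(27,12) = 143271701777645411127300.

6121499916241722700424880, 1025860474208872152587880, 143271701777645411127300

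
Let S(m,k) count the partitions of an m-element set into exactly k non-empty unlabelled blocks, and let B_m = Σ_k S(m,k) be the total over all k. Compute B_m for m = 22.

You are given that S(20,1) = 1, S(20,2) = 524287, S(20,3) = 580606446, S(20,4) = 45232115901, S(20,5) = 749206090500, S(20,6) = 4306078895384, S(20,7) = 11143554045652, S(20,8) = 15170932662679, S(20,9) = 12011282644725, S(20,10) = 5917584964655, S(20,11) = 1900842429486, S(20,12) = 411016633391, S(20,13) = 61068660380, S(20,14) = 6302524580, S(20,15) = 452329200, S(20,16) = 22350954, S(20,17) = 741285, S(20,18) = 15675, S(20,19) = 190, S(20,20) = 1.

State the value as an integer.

r21: T_21,1=1×1+0=1; T_21,2=2×524287+1=1048575; T_21,3=3×580606446+524287=1742343625; T_21,4=4×45232115901+580606446=181509070050; T_21,5=5×749206090500+45232115901=3791262568401; T_21,6=6×4306078895384+749206090500=26585679462804; T_21,7=7×11143554045652+4306078895384=82310957214948; T_21,8=8×15170932662679+11143554045652=132511015347084; T_21,9=9×12011282644725+15170932662679=123272476465204; T_21,10=10×5917584964655+12011282644725=71187132291275; T_21,11=11×1900842429486+5917584964655=26826851689001; T_21,12=12×411016633391+1900842429486=6833042030178; T_21,13=13×61068660380+411016633391=1204909218331; T_21,14=14×6302524580+61068660380=149304004500; T_21,15=15×452329200+6302524580=13087462580; T_21,16=16×22350954+452329200=809944464; T_21,17=17×741285+22350954=34952799; T_21,18=18×15675+741285=1023435; T_21,19=19×190+15675=19285; T_21,20=20×1+190=210; T_21,21=21×0+1=1
r22: T_22,1=1×1+0=1; T_22,2=2×1048575+1=2097151; T_22,3=3×1742343625+1048575=5228079450; T_22,4=4×181509070050+1742343625=727778623825; T_22,5=5×3791262568401+181509070050=19137821912055; T_22,6=6×26585679462804+3791262568401=163305339345225; T_22,7=7×82310957214948+26585679462804=602762379967440; T_22,8=8×132511015347084+82310957214948=1142399079991620; T_22,9=9×123272476465204+132511015347084=1241963303533920; T_22,10=10×71187132291275+123272476465204=835143799377954; T_22,11=11×26826851689001+71187132291275=366282500870286; T_22,12=12×6833042030178+26826851689001=108823356051137; T_22,13=13×1204909218331+6833042030178=22496861868481; T_22,14=14×149304004500+1204909218331=3295165281331; T_22,15=15×13087462580+149304004500=345615943200; T_22,16=16×809944464+13087462580=26046574004; T_22,17=17×34952799+809944464=1404142047; T_22,18=18×1023435+34952799=53374629; T_22,19=19×19285+1023435=1389850; T_22,20=20×210+19285=23485; T_22,21=21×1+210=231; T_22,22=22×0+1=1
B_22 = ΣS(22,k) = 1+2097151+5228079450+727778623825+19137821912055+163305339345225+602762379967440+1142399079991620+1241963303533920+835143799377954+366282500870286+108823356051137+22496861868481+3295165281331+345615943200+26046574004+1404142047+53374629+1389850+23485+231+1 = 4506715738447323

4506715738447323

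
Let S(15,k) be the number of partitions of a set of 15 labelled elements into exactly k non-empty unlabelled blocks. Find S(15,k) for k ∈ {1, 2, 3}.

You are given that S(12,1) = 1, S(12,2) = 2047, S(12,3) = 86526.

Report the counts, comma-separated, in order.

1, 16383, 2375101

i=13: T(13,1)=0+1·1=1 | T(13,2)=1+2·2047=4095 | T(13,3)=2047+3·86526=261625
i=14: T(14,1)=0+1·1=1 | T(14,2)=1+2·4095=8191 | T(14,3)=4095+3·261625=788970
i=15: T(15,1)=0+1·1=1 | T(15,2)=1+2·8191=16383 | T(15,3)=8191+3·788970=2375101
Read S(15,1) = 1, S(15,2) = 16383, S(15,3) = 2375101.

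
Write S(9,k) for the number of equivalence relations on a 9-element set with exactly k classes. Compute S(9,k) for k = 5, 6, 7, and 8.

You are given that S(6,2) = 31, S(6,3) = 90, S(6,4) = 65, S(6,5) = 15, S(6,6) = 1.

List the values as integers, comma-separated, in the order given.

row 7: T[7][3]=3·90+31=301  T[7][4]=4·65+90=350  T[7][5]=5·15+65=140  T[7][6]=6·1+15=21  T[7][7]=7·0+1=1
row 8: T[8][4]=4·350+301=1701  T[8][5]=5·140+350=1050  T[8][6]=6·21+140=266  T[8][7]=7·1+21=28  T[8][8]=8·0+1=1
row 9: T[9][5]=5·1050+1701=6951  T[9][6]=6·266+1050=2646  T[9][7]=7·28+266=462  T[9][8]=8·1+28=36
Read S(9,5) = 6951, S(9,6) = 2646, S(9,7) = 462, S(9,8) = 36.

6951, 2646, 462, 36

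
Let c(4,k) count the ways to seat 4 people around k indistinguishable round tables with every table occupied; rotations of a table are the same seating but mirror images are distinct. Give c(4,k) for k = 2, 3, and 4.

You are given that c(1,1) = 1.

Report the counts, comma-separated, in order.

11, 6, 1

[2] T[2,1]:1*1+0=1 · T[2,2]:1*0+1=1
[3] T[3,1]:2*1+0=2 · T[3,2]:2*1+1=3 · T[3,3]:2*0+1=1
[4] T[4,2]:3*3+2=11 · T[4,3]:3*1+3=6 · T[4,4]:3*0+1=1
Read c(4,2) = 11, c(4,3) = 6, c(4,4) = 1.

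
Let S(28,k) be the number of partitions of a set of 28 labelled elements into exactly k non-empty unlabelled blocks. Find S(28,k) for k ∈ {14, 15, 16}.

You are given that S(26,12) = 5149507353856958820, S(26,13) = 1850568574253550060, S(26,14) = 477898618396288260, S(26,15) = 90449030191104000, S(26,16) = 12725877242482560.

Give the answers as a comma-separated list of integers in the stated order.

r27: T_27,13=13×1850568574253550060+5149507353856958820=29206898819153109600; T_27,14=14×477898618396288260+1850568574253550060=8541149231801585700; T_27,15=15×90449030191104000+477898618396288260=1834634071262848260; T_27,16=16×12725877242482560+90449030191104000=294063066070824960
r28: T_28,14=14×8541149231801585700+29206898819153109600=148782988064375309400; T_28,15=15×1834634071262848260+8541149231801585700=36060660300744309600; T_28,16=16×294063066070824960+1834634071262848260=6539643128396047620
Read S(28,14) = 148782988064375309400, S(28,15) = 36060660300744309600, S(28,16) = 6539643128396047620.

148782988064375309400, 36060660300744309600, 6539643128396047620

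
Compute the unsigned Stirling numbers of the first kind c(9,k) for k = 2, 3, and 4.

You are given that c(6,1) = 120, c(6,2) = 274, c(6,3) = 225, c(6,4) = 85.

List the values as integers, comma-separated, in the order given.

row 7: T[7][1]=6·120+0=720  T[7][2]=6·274+120=1764  T[7][3]=6·225+274=1624  T[7][4]=6·85+225=735
row 8: T[8][1]=7·720+0=5040  T[8][2]=7·1764+720=13068  T[8][3]=7·1624+1764=13132  T[8][4]=7·735+1624=6769
row 9: T[9][2]=8·13068+5040=109584  T[9][3]=8·13132+13068=118124  T[9][4]=8·6769+13132=67284
Read c(9,2) = 109584, c(9,3) = 118124, c(9,4) = 67284.

109584, 118124, 67284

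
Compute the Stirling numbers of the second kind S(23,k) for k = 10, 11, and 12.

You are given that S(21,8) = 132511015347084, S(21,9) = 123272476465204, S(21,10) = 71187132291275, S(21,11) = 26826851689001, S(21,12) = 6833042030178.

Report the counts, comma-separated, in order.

9593401297313460, 4864251308951100, 1672162773483930

row 22: T[22][9]=9·123272476465204+132511015347084=1241963303533920  T[22][10]=10·71187132291275+123272476465204=835143799377954  T[22][11]=11·26826851689001+71187132291275=366282500870286  T[22][12]=12·6833042030178+26826851689001=108823356051137
row 23: T[23][10]=10·835143799377954+1241963303533920=9593401297313460  T[23][11]=11·366282500870286+835143799377954=4864251308951100  T[23][12]=12·108823356051137+366282500870286=1672162773483930
Read S(23,10) = 9593401297313460, S(23,11) = 4864251308951100, S(23,12) = 1672162773483930.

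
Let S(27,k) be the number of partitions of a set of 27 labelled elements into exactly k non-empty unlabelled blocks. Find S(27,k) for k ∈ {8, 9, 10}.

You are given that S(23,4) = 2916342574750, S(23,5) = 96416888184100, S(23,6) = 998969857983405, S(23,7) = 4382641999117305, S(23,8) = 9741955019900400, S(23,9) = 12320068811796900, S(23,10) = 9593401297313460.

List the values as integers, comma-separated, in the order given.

47628831813556336200, 106563273280541795575, 143197070509423605675

row 24: T[24][5]=5·96416888184100+2916342574750=485000783495250  T[24][6]=6·998969857983405+96416888184100=6090236036084530  T[24][7]=7·4382641999117305+998969857983405=31677463851804540  T[24][8]=8·9741955019900400+4382641999117305=82318282158320505  T[24][9]=9·12320068811796900+9741955019900400=120622574326072500  T[24][10]=10·9593401297313460+12320068811796900=108254081784931500
row 25: T[25][6]=6·6090236036084530+485000783495250=37026417000002430  T[25][7]=7·31677463851804540+6090236036084530=227832482998716310  T[25][8]=8·82318282158320505+31677463851804540=690223721118368580  T[25][9]=9·120622574326072500+82318282158320505=1167921451092973005  T[25][10]=10·108254081784931500+120622574326072500=1203163392175387500
row 26: T[26][7]=7·227832482998716310+37026417000002430=1631853797991016600  T[26][8]=8·690223721118368580+227832482998716310=5749622251945664950  T[26][9]=9·1167921451092973005+690223721118368580=11201516780955125625  T[26][10]=10·1203163392175387500+1167921451092973005=13199555372846848005
row 27: T[27][8]=8·5749622251945664950+1631853797991016600=47628831813556336200  T[27][9]=9·11201516780955125625+5749622251945664950=106563273280541795575  T[27][10]=10·13199555372846848005+11201516780955125625=143197070509423605675
Read S(27,8) = 47628831813556336200, S(27,9) = 106563273280541795575, S(27,10) = 143197070509423605675.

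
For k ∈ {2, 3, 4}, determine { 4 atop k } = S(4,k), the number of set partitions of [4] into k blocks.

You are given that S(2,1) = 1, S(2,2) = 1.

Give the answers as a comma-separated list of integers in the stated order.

7, 6, 1

row 3: T[3][1]=1·1+0=1  T[3][2]=2·1+1=3  T[3][3]=3·0+1=1
row 4: T[4][2]=2·3+1=7  T[4][3]=3·1+3=6  T[4][4]=4·0+1=1
Read S(4,2) = 7, S(4,3) = 6, S(4,4) = 1.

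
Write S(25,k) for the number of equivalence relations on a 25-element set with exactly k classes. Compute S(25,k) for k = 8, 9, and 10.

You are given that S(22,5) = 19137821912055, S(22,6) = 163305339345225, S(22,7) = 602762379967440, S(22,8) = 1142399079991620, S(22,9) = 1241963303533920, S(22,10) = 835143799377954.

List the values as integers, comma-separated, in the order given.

690223721118368580, 1167921451092973005, 1203163392175387500

i=23: T(23,6)=19137821912055+6·163305339345225=998969857983405 | T(23,7)=163305339345225+7·602762379967440=4382641999117305 | T(23,8)=602762379967440+8·1142399079991620=9741955019900400 | T(23,9)=1142399079991620+9·1241963303533920=12320068811796900 | T(23,10)=1241963303533920+10·835143799377954=9593401297313460
i=24: T(24,7)=998969857983405+7·4382641999117305=31677463851804540 | T(24,8)=4382641999117305+8·9741955019900400=82318282158320505 | T(24,9)=9741955019900400+9·12320068811796900=120622574326072500 | T(24,10)=12320068811796900+10·9593401297313460=108254081784931500
i=25: T(25,8)=31677463851804540+8·82318282158320505=690223721118368580 | T(25,9)=82318282158320505+9·120622574326072500=1167921451092973005 | T(25,10)=120622574326072500+10·108254081784931500=1203163392175387500
Read S(25,8) = 690223721118368580, S(25,9) = 1167921451092973005, S(25,10) = 1203163392175387500.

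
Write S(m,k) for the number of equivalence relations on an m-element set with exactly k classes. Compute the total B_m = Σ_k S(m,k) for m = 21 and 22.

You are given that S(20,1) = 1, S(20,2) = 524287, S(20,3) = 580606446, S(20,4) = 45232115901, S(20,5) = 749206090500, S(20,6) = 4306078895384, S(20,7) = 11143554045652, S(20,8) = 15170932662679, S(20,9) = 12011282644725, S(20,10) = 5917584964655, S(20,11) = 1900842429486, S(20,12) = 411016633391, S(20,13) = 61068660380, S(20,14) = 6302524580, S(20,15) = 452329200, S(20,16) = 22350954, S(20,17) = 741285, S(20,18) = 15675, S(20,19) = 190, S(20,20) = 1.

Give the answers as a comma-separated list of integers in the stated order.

@21  (21,1):1·1+0→1, (21,2):524287·2+1→1048575, (21,3):580606446·3+524287→1742343625, (21,4):45232115901·4+580606446→181509070050, (21,5):749206090500·5+45232115901→3791262568401, (21,6):4306078895384·6+749206090500→26585679462804, (21,7):11143554045652·7+4306078895384→82310957214948, (21,8):15170932662679·8+11143554045652→132511015347084, (21,9):12011282644725·9+15170932662679→123272476465204, (21,10):5917584964655·10+12011282644725→71187132291275, (21,11):1900842429486·11+5917584964655→26826851689001, (21,12):411016633391·12+1900842429486→6833042030178, (21,13):61068660380·13+411016633391→1204909218331, (21,14):6302524580·14+61068660380→149304004500, (21,15):452329200·15+6302524580→13087462580, (21,16):22350954·16+452329200→809944464, (21,17):741285·17+22350954→34952799, (21,18):15675·18+741285→1023435, (21,19):190·19+15675→19285, (21,20):1·20+190→210, (21,21):0·21+1→1
@22  (22,1):1·1+0→1, (22,2):1048575·2+1→2097151, (22,3):1742343625·3+1048575→5228079450, (22,4):181509070050·4+1742343625→727778623825, (22,5):3791262568401·5+181509070050→19137821912055, (22,6):26585679462804·6+3791262568401→163305339345225, (22,7):82310957214948·7+26585679462804→602762379967440, (22,8):132511015347084·8+82310957214948→1142399079991620, (22,9):123272476465204·9+132511015347084→1241963303533920, (22,10):71187132291275·10+123272476465204→835143799377954, (22,11):26826851689001·11+71187132291275→366282500870286, (22,12):6833042030178·12+26826851689001→108823356051137, (22,13):1204909218331·13+6833042030178→22496861868481, (22,14):149304004500·14+1204909218331→3295165281331, (22,15):13087462580·15+149304004500→345615943200, (22,16):809944464·16+13087462580→26046574004, (22,17):34952799·17+809944464→1404142047, (22,18):1023435·18+34952799→53374629, (22,19):19285·19+1023435→1389850, (22,20):210·20+19285→23485, (22,21):1·21+210→231, (22,22):0·22+1→1
B_21 = ΣS(21,k) = 1+1048575+1742343625+181509070050+3791262568401+26585679462804+82310957214948+132511015347084+123272476465204+71187132291275+26826851689001+6833042030178+1204909218331+149304004500+13087462580+809944464+34952799+1023435+19285+210+1 = 474869816156751
B_22 = ΣS(22,k) = 1+2097151+5228079450+727778623825+19137821912055+163305339345225+602762379967440+1142399079991620+1241963303533920+835143799377954+366282500870286+108823356051137+22496861868481+3295165281331+345615943200+26046574004+1404142047+53374629+1389850+23485+231+1 = 4506715738447323

474869816156751, 4506715738447323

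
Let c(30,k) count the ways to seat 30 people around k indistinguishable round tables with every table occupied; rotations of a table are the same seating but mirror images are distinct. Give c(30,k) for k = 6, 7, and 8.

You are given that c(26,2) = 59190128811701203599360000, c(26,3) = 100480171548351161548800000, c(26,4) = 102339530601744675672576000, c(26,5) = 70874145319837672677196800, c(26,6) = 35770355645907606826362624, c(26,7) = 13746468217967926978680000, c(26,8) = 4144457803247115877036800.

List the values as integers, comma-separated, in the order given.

r27: T_27,3=26×100480171548351161548800000+59190128811701203599360000=2671674589068831403868160000; T_27,4=26×102339530601744675672576000+100480171548351161548800000=2761307967193712729035776000; T_27,5=26×70874145319837672677196800+102339530601744675672576000=1945067308917524165279692800; T_27,6=26×35770355645907606826362624+70874145319837672677196800=1000903392113435450162625024; T_27,7=26×13746468217967926978680000+35770355645907606826362624=393178529313073708272042624; T_27,8=26×4144457803247115877036800+13746468217967926978680000=121502371102392939781636800
r28: T_28,4=27×2761307967193712729035776000+2671674589068831403868160000=77226989703299075087834112000; T_28,5=27×1945067308917524165279692800+2761307967193712729035776000=55278125307966865191587481600; T_28,6=27×1000903392113435450162625024+1945067308917524165279692800=28969458895980281319670568448; T_28,7=27×393178529313073708272042624+1000903392113435450162625024=11616723683566425573507775872; T_28,8=27×121502371102392939781636800+393178529313073708272042624=3673742549077683082376236224
r29: T_29,5=28×55278125307966865191587481600+77226989703299075087834112000=1625014498326371300452283596800; T_29,6=28×28969458895980281319670568448+55278125307966865191587481600=866422974395414742142363398144; T_29,7=28×11616723683566425573507775872+28969458895980281319670568448=354237722035840197377888292864; T_29,8=28×3673742549077683082376236224+11616723683566425573507775872=114481515057741551880042390144
r30: T_30,6=29×866422974395414742142363398144+1625014498326371300452283596800=26751280755793398822580822142976; T_30,7=29×354237722035840197377888292864+866422974395414742142363398144=11139316913434780466101123891200; T_30,8=29×114481515057741551880042390144+354237722035840197377888292864=3674201658710345201899117607040
Read c(30,6) = 26751280755793398822580822142976, c(30,7) = 11139316913434780466101123891200, c(30,8) = 3674201658710345201899117607040.

26751280755793398822580822142976, 11139316913434780466101123891200, 3674201658710345201899117607040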